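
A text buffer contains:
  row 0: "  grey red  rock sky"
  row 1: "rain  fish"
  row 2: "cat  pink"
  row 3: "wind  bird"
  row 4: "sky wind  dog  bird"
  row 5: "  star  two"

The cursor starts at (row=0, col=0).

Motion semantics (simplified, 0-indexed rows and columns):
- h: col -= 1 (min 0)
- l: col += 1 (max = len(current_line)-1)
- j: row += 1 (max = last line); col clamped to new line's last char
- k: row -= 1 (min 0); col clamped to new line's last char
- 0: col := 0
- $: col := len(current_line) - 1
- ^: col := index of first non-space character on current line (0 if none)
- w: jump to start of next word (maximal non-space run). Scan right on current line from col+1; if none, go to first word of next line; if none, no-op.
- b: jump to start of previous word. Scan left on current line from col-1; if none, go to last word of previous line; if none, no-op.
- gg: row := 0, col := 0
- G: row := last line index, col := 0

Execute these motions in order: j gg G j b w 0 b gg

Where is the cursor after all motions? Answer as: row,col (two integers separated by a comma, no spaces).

After 1 (j): row=1 col=0 char='r'
After 2 (gg): row=0 col=0 char='_'
After 3 (G): row=5 col=0 char='_'
After 4 (j): row=5 col=0 char='_'
After 5 (b): row=4 col=15 char='b'
After 6 (w): row=5 col=2 char='s'
After 7 (0): row=5 col=0 char='_'
After 8 (b): row=4 col=15 char='b'
After 9 (gg): row=0 col=0 char='_'

Answer: 0,0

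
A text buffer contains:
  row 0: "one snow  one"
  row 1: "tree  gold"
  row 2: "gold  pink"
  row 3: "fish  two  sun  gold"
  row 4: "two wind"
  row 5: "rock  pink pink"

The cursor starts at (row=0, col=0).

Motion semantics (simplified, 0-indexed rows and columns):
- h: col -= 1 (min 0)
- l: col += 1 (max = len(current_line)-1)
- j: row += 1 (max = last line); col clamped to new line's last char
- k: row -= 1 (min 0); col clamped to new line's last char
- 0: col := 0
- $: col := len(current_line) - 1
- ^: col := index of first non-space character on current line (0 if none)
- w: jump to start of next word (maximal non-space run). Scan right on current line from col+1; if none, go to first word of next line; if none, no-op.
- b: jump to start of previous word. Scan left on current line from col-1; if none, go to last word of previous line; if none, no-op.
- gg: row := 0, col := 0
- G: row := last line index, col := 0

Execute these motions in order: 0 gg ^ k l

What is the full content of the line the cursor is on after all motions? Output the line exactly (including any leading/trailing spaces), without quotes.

Answer: one snow  one

Derivation:
After 1 (0): row=0 col=0 char='o'
After 2 (gg): row=0 col=0 char='o'
After 3 (^): row=0 col=0 char='o'
After 4 (k): row=0 col=0 char='o'
After 5 (l): row=0 col=1 char='n'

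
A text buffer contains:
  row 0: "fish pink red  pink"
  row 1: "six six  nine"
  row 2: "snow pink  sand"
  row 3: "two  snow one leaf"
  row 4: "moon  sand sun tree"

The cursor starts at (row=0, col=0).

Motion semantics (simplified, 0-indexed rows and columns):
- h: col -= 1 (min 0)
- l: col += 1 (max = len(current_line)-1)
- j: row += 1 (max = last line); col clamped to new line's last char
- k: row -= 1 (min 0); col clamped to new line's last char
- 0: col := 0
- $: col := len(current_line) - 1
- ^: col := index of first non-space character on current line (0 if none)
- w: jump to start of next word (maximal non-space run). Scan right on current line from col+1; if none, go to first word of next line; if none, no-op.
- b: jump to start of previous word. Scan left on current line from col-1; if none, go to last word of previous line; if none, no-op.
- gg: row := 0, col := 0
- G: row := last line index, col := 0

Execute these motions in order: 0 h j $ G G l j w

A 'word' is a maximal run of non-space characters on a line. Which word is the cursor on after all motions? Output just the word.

Answer: sand

Derivation:
After 1 (0): row=0 col=0 char='f'
After 2 (h): row=0 col=0 char='f'
After 3 (j): row=1 col=0 char='s'
After 4 ($): row=1 col=12 char='e'
After 5 (G): row=4 col=0 char='m'
After 6 (G): row=4 col=0 char='m'
After 7 (l): row=4 col=1 char='o'
After 8 (j): row=4 col=1 char='o'
After 9 (w): row=4 col=6 char='s'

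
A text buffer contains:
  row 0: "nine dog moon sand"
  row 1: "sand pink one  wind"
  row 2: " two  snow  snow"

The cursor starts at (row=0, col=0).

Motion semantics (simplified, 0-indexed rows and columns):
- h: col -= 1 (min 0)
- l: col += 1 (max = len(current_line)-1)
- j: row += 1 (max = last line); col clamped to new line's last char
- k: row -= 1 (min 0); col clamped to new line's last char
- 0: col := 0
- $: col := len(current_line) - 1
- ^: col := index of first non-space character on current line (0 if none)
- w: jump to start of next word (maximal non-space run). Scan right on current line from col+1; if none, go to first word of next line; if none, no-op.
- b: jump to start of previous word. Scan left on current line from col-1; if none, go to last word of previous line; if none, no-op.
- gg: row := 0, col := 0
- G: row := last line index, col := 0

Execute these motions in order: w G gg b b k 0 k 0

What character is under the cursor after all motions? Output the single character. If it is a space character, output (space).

Answer: n

Derivation:
After 1 (w): row=0 col=5 char='d'
After 2 (G): row=2 col=0 char='_'
After 3 (gg): row=0 col=0 char='n'
After 4 (b): row=0 col=0 char='n'
After 5 (b): row=0 col=0 char='n'
After 6 (k): row=0 col=0 char='n'
After 7 (0): row=0 col=0 char='n'
After 8 (k): row=0 col=0 char='n'
After 9 (0): row=0 col=0 char='n'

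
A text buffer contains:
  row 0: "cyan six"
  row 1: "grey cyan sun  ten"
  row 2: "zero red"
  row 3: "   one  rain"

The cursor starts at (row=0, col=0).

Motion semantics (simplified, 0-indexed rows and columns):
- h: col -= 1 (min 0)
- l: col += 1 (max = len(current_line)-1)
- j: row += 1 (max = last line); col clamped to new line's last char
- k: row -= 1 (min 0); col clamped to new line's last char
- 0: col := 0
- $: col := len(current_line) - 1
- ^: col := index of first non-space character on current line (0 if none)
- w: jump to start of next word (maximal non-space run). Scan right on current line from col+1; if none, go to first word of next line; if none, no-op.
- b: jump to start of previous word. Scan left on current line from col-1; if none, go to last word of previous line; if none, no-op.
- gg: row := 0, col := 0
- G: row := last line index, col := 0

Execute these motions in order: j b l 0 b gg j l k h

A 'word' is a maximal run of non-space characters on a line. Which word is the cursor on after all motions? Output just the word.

After 1 (j): row=1 col=0 char='g'
After 2 (b): row=0 col=5 char='s'
After 3 (l): row=0 col=6 char='i'
After 4 (0): row=0 col=0 char='c'
After 5 (b): row=0 col=0 char='c'
After 6 (gg): row=0 col=0 char='c'
After 7 (j): row=1 col=0 char='g'
After 8 (l): row=1 col=1 char='r'
After 9 (k): row=0 col=1 char='y'
After 10 (h): row=0 col=0 char='c'

Answer: cyan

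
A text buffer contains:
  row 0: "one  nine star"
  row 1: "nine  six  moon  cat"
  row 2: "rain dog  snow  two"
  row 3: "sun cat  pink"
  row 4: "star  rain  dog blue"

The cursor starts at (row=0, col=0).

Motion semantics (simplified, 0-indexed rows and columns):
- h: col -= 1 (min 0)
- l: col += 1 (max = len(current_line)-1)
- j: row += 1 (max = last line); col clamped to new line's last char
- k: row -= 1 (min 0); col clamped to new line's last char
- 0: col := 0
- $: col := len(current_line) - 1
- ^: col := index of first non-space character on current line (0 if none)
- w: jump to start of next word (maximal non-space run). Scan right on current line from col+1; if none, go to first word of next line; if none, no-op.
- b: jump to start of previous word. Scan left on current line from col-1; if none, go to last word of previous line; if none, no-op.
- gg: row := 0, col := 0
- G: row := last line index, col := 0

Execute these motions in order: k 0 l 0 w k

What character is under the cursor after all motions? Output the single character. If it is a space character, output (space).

After 1 (k): row=0 col=0 char='o'
After 2 (0): row=0 col=0 char='o'
After 3 (l): row=0 col=1 char='n'
After 4 (0): row=0 col=0 char='o'
After 5 (w): row=0 col=5 char='n'
After 6 (k): row=0 col=5 char='n'

Answer: n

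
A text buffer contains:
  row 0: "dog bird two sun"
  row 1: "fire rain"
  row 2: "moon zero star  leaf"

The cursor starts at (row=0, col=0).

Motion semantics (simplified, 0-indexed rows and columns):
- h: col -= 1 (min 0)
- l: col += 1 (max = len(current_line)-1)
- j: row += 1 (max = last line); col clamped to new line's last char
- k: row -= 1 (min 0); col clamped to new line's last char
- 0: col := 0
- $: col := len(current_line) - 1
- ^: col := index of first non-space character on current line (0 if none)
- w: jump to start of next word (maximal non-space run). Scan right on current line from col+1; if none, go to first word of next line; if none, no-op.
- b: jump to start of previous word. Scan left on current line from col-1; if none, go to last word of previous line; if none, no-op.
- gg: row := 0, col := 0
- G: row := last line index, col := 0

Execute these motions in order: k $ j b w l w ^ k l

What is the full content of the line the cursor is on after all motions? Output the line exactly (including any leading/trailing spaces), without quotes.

Answer: fire rain

Derivation:
After 1 (k): row=0 col=0 char='d'
After 2 ($): row=0 col=15 char='n'
After 3 (j): row=1 col=8 char='n'
After 4 (b): row=1 col=5 char='r'
After 5 (w): row=2 col=0 char='m'
After 6 (l): row=2 col=1 char='o'
After 7 (w): row=2 col=5 char='z'
After 8 (^): row=2 col=0 char='m'
After 9 (k): row=1 col=0 char='f'
After 10 (l): row=1 col=1 char='i'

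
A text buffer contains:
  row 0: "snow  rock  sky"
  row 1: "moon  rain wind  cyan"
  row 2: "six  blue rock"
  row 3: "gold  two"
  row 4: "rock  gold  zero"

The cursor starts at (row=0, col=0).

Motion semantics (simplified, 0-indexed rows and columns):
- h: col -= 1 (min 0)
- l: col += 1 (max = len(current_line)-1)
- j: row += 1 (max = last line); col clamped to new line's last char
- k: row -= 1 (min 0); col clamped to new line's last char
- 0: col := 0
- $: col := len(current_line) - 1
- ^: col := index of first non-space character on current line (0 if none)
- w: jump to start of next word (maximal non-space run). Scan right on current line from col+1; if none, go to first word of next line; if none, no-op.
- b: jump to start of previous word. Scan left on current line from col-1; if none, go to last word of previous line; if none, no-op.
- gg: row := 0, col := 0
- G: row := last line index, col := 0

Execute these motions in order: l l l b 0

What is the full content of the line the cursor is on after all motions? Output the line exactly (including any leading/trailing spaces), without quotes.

After 1 (l): row=0 col=1 char='n'
After 2 (l): row=0 col=2 char='o'
After 3 (l): row=0 col=3 char='w'
After 4 (b): row=0 col=0 char='s'
After 5 (0): row=0 col=0 char='s'

Answer: snow  rock  sky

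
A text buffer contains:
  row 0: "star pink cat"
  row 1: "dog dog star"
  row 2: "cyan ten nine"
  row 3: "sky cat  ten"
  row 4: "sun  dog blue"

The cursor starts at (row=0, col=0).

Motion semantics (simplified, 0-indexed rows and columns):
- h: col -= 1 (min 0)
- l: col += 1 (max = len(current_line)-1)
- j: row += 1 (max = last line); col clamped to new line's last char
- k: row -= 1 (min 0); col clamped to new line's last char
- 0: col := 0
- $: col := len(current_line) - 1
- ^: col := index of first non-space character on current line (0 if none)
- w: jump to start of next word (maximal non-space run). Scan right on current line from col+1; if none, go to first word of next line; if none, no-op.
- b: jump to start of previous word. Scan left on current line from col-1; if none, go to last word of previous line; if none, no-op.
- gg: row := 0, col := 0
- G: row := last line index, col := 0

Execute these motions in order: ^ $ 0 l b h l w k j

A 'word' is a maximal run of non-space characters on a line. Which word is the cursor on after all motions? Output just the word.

Answer: dog

Derivation:
After 1 (^): row=0 col=0 char='s'
After 2 ($): row=0 col=12 char='t'
After 3 (0): row=0 col=0 char='s'
After 4 (l): row=0 col=1 char='t'
After 5 (b): row=0 col=0 char='s'
After 6 (h): row=0 col=0 char='s'
After 7 (l): row=0 col=1 char='t'
After 8 (w): row=0 col=5 char='p'
After 9 (k): row=0 col=5 char='p'
After 10 (j): row=1 col=5 char='o'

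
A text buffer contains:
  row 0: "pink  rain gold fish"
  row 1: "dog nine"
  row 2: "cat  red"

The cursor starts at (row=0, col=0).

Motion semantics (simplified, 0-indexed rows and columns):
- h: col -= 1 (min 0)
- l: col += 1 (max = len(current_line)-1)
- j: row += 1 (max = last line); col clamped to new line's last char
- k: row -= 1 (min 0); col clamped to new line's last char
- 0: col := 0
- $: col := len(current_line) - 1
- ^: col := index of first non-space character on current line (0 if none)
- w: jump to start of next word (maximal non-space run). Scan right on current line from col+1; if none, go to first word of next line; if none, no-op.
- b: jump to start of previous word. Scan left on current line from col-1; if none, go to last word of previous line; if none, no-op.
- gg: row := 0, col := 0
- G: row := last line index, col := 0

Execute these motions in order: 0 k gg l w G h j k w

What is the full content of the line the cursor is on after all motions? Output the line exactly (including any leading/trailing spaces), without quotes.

Answer: dog nine

Derivation:
After 1 (0): row=0 col=0 char='p'
After 2 (k): row=0 col=0 char='p'
After 3 (gg): row=0 col=0 char='p'
After 4 (l): row=0 col=1 char='i'
After 5 (w): row=0 col=6 char='r'
After 6 (G): row=2 col=0 char='c'
After 7 (h): row=2 col=0 char='c'
After 8 (j): row=2 col=0 char='c'
After 9 (k): row=1 col=0 char='d'
After 10 (w): row=1 col=4 char='n'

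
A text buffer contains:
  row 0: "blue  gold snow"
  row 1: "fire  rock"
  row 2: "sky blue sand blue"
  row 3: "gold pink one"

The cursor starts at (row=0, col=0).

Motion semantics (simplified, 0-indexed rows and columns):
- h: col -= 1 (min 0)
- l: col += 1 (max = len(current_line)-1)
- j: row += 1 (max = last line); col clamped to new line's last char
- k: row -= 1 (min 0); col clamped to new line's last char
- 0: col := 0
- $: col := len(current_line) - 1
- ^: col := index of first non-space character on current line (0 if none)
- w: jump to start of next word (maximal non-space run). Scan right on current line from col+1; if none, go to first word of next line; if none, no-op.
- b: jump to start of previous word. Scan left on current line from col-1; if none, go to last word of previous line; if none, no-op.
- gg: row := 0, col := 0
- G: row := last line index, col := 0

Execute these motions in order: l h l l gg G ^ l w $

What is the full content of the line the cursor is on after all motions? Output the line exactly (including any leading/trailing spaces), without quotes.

After 1 (l): row=0 col=1 char='l'
After 2 (h): row=0 col=0 char='b'
After 3 (l): row=0 col=1 char='l'
After 4 (l): row=0 col=2 char='u'
After 5 (gg): row=0 col=0 char='b'
After 6 (G): row=3 col=0 char='g'
After 7 (^): row=3 col=0 char='g'
After 8 (l): row=3 col=1 char='o'
After 9 (w): row=3 col=5 char='p'
After 10 ($): row=3 col=12 char='e'

Answer: gold pink one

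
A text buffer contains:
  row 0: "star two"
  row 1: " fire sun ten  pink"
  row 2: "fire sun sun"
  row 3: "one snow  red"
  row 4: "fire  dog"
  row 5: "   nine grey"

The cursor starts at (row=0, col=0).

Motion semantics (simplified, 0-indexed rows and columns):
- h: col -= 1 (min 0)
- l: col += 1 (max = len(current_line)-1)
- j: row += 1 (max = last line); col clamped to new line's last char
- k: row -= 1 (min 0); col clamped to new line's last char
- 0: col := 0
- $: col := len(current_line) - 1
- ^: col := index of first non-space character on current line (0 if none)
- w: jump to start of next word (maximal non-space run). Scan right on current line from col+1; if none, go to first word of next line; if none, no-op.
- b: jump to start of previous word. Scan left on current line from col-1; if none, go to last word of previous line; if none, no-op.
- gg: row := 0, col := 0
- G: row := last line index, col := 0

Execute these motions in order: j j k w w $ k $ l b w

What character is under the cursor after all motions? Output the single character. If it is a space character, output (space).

Answer: f

Derivation:
After 1 (j): row=1 col=0 char='_'
After 2 (j): row=2 col=0 char='f'
After 3 (k): row=1 col=0 char='_'
After 4 (w): row=1 col=1 char='f'
After 5 (w): row=1 col=6 char='s'
After 6 ($): row=1 col=18 char='k'
After 7 (k): row=0 col=7 char='o'
After 8 ($): row=0 col=7 char='o'
After 9 (l): row=0 col=7 char='o'
After 10 (b): row=0 col=5 char='t'
After 11 (w): row=1 col=1 char='f'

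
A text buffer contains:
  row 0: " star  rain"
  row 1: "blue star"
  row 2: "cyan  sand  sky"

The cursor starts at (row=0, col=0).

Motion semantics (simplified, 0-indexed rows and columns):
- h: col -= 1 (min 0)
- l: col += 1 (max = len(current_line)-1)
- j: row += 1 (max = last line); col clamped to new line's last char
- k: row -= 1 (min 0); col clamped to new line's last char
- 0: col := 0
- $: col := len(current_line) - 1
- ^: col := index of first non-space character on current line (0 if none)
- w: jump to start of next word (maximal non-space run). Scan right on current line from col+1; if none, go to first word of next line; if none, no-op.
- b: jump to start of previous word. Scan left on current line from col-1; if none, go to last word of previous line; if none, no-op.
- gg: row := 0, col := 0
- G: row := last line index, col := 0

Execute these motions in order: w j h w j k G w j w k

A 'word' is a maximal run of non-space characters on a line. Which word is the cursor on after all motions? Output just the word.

After 1 (w): row=0 col=1 char='s'
After 2 (j): row=1 col=1 char='l'
After 3 (h): row=1 col=0 char='b'
After 4 (w): row=1 col=5 char='s'
After 5 (j): row=2 col=5 char='_'
After 6 (k): row=1 col=5 char='s'
After 7 (G): row=2 col=0 char='c'
After 8 (w): row=2 col=6 char='s'
After 9 (j): row=2 col=6 char='s'
After 10 (w): row=2 col=12 char='s'
After 11 (k): row=1 col=8 char='r'

Answer: star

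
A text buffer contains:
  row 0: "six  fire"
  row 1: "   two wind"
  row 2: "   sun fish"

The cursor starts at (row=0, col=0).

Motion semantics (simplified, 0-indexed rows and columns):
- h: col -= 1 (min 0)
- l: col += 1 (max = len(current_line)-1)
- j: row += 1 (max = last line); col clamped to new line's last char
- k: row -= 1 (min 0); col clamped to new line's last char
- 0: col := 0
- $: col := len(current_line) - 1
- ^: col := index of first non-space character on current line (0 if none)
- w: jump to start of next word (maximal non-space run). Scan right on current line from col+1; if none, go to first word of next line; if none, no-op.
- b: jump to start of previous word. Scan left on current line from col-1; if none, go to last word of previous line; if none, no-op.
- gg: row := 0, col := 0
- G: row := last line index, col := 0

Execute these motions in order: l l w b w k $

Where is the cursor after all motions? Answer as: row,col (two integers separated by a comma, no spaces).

Answer: 0,8

Derivation:
After 1 (l): row=0 col=1 char='i'
After 2 (l): row=0 col=2 char='x'
After 3 (w): row=0 col=5 char='f'
After 4 (b): row=0 col=0 char='s'
After 5 (w): row=0 col=5 char='f'
After 6 (k): row=0 col=5 char='f'
After 7 ($): row=0 col=8 char='e'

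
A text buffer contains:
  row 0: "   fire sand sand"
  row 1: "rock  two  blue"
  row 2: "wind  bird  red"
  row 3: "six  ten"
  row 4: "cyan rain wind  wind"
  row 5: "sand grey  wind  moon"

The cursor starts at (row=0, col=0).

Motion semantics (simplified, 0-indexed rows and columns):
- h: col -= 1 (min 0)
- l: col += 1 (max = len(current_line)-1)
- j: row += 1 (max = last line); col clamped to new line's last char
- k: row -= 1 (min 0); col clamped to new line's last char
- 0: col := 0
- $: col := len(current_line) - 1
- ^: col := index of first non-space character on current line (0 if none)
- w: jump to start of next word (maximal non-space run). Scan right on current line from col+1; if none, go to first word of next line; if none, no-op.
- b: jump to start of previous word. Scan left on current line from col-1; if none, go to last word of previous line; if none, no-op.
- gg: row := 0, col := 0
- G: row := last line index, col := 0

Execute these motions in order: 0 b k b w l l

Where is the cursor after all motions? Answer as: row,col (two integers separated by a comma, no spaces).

After 1 (0): row=0 col=0 char='_'
After 2 (b): row=0 col=0 char='_'
After 3 (k): row=0 col=0 char='_'
After 4 (b): row=0 col=0 char='_'
After 5 (w): row=0 col=3 char='f'
After 6 (l): row=0 col=4 char='i'
After 7 (l): row=0 col=5 char='r'

Answer: 0,5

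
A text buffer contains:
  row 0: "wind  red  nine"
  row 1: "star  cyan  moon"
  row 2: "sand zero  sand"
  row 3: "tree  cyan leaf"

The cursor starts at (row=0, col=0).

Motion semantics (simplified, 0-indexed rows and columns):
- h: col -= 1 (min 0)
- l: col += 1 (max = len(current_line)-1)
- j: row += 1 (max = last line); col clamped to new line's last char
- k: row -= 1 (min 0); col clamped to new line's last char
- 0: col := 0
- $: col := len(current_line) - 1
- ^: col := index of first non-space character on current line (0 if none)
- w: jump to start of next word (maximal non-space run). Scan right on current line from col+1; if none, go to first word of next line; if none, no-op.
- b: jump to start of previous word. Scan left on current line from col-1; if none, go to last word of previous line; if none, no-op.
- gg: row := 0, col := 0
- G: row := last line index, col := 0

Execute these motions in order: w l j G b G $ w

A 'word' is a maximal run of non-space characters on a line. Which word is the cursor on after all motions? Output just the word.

After 1 (w): row=0 col=6 char='r'
After 2 (l): row=0 col=7 char='e'
After 3 (j): row=1 col=7 char='y'
After 4 (G): row=3 col=0 char='t'
After 5 (b): row=2 col=11 char='s'
After 6 (G): row=3 col=0 char='t'
After 7 ($): row=3 col=14 char='f'
After 8 (w): row=3 col=14 char='f'

Answer: leaf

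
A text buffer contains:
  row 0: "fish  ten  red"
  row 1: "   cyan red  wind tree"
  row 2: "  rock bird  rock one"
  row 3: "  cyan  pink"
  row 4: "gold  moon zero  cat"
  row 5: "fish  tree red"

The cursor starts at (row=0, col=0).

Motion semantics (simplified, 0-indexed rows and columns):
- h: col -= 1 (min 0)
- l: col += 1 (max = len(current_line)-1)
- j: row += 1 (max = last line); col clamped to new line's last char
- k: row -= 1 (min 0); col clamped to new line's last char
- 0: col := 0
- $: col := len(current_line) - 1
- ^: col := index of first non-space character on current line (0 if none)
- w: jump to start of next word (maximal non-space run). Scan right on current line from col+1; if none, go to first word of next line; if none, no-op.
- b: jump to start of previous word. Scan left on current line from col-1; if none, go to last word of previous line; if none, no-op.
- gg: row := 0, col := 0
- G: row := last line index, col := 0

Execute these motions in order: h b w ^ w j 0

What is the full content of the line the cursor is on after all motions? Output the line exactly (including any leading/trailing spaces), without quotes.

Answer:    cyan red  wind tree

Derivation:
After 1 (h): row=0 col=0 char='f'
After 2 (b): row=0 col=0 char='f'
After 3 (w): row=0 col=6 char='t'
After 4 (^): row=0 col=0 char='f'
After 5 (w): row=0 col=6 char='t'
After 6 (j): row=1 col=6 char='n'
After 7 (0): row=1 col=0 char='_'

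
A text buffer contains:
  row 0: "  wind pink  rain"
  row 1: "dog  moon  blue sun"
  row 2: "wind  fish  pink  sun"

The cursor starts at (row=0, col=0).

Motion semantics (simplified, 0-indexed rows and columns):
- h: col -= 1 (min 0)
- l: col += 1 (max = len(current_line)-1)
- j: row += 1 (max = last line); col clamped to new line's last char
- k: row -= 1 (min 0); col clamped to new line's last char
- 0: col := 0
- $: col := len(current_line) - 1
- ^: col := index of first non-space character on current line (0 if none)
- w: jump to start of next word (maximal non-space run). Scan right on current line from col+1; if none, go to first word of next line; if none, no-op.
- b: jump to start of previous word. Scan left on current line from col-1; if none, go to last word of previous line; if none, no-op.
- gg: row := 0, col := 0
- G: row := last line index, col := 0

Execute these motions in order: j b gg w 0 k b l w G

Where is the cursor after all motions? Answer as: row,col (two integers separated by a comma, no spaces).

After 1 (j): row=1 col=0 char='d'
After 2 (b): row=0 col=13 char='r'
After 3 (gg): row=0 col=0 char='_'
After 4 (w): row=0 col=2 char='w'
After 5 (0): row=0 col=0 char='_'
After 6 (k): row=0 col=0 char='_'
After 7 (b): row=0 col=0 char='_'
After 8 (l): row=0 col=1 char='_'
After 9 (w): row=0 col=2 char='w'
After 10 (G): row=2 col=0 char='w'

Answer: 2,0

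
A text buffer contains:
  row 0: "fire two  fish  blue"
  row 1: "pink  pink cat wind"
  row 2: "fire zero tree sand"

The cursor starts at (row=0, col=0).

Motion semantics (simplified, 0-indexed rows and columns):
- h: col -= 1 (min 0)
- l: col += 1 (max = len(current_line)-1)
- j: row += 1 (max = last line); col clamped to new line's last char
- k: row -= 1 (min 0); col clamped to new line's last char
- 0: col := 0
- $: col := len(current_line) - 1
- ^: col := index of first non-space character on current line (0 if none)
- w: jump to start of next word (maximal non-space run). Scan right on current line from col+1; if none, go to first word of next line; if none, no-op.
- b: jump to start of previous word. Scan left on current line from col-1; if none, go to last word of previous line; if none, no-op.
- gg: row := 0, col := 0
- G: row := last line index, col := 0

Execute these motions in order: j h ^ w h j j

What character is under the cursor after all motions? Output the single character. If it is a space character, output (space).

After 1 (j): row=1 col=0 char='p'
After 2 (h): row=1 col=0 char='p'
After 3 (^): row=1 col=0 char='p'
After 4 (w): row=1 col=6 char='p'
After 5 (h): row=1 col=5 char='_'
After 6 (j): row=2 col=5 char='z'
After 7 (j): row=2 col=5 char='z'

Answer: z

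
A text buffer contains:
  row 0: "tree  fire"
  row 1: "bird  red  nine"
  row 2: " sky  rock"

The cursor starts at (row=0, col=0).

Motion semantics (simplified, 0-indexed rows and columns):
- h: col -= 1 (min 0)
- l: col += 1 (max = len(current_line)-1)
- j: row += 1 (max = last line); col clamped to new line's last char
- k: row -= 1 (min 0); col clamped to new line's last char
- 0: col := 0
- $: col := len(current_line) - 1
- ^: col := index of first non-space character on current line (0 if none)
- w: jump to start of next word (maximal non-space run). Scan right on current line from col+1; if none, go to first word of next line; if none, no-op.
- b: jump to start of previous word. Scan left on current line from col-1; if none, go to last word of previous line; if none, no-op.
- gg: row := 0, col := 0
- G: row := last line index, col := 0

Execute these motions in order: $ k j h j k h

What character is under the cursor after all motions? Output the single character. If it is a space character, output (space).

After 1 ($): row=0 col=9 char='e'
After 2 (k): row=0 col=9 char='e'
After 3 (j): row=1 col=9 char='_'
After 4 (h): row=1 col=8 char='d'
After 5 (j): row=2 col=8 char='c'
After 6 (k): row=1 col=8 char='d'
After 7 (h): row=1 col=7 char='e'

Answer: e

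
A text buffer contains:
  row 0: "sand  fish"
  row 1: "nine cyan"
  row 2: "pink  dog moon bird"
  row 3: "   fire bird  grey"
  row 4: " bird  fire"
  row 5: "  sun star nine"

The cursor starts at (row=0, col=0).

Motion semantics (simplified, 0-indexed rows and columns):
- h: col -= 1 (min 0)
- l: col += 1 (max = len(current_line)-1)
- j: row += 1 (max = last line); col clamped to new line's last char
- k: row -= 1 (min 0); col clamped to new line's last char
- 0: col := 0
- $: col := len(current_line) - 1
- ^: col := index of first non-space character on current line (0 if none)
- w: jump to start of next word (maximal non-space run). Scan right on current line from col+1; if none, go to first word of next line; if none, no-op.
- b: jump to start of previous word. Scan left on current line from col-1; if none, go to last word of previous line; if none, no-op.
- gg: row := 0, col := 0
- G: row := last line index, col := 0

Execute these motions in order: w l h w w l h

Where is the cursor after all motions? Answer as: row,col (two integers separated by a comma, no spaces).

Answer: 1,5

Derivation:
After 1 (w): row=0 col=6 char='f'
After 2 (l): row=0 col=7 char='i'
After 3 (h): row=0 col=6 char='f'
After 4 (w): row=1 col=0 char='n'
After 5 (w): row=1 col=5 char='c'
After 6 (l): row=1 col=6 char='y'
After 7 (h): row=1 col=5 char='c'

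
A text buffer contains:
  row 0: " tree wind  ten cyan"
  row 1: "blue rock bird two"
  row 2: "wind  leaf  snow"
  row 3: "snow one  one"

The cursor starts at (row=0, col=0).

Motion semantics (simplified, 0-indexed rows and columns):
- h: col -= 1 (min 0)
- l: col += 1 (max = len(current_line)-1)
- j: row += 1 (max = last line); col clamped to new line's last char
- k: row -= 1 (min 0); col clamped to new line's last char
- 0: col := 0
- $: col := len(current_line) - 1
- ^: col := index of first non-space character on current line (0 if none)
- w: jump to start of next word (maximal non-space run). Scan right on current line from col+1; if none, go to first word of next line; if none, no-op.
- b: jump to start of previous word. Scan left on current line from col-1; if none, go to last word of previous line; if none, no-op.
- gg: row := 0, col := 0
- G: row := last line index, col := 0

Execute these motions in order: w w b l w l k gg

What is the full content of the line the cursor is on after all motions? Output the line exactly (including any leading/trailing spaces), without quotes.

Answer:  tree wind  ten cyan

Derivation:
After 1 (w): row=0 col=1 char='t'
After 2 (w): row=0 col=6 char='w'
After 3 (b): row=0 col=1 char='t'
After 4 (l): row=0 col=2 char='r'
After 5 (w): row=0 col=6 char='w'
After 6 (l): row=0 col=7 char='i'
After 7 (k): row=0 col=7 char='i'
After 8 (gg): row=0 col=0 char='_'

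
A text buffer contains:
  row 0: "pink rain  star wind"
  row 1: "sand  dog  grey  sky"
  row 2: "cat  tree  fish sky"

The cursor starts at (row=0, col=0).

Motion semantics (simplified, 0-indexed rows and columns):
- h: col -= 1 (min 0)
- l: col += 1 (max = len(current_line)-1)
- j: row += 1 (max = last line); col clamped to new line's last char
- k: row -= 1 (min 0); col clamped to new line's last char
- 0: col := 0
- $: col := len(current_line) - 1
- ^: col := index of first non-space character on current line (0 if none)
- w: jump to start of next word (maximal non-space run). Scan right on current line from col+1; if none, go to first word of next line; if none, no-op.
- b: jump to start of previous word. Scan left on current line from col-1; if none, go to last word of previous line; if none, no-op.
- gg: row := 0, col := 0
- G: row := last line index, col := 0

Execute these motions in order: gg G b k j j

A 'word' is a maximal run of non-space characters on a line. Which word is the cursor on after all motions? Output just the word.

After 1 (gg): row=0 col=0 char='p'
After 2 (G): row=2 col=0 char='c'
After 3 (b): row=1 col=17 char='s'
After 4 (k): row=0 col=17 char='i'
After 5 (j): row=1 col=17 char='s'
After 6 (j): row=2 col=17 char='k'

Answer: sky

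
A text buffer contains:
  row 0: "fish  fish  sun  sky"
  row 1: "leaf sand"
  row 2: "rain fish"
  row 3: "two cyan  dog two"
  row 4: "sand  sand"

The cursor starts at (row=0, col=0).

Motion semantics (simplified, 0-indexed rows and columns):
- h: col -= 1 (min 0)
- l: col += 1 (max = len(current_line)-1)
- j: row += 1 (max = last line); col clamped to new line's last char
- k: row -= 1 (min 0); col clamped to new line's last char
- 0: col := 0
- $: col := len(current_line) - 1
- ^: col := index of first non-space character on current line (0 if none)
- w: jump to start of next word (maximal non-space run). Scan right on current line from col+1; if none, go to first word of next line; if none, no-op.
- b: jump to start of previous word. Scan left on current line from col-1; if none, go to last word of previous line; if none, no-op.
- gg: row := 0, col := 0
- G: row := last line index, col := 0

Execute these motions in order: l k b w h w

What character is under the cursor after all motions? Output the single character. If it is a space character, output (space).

Answer: f

Derivation:
After 1 (l): row=0 col=1 char='i'
After 2 (k): row=0 col=1 char='i'
After 3 (b): row=0 col=0 char='f'
After 4 (w): row=0 col=6 char='f'
After 5 (h): row=0 col=5 char='_'
After 6 (w): row=0 col=6 char='f'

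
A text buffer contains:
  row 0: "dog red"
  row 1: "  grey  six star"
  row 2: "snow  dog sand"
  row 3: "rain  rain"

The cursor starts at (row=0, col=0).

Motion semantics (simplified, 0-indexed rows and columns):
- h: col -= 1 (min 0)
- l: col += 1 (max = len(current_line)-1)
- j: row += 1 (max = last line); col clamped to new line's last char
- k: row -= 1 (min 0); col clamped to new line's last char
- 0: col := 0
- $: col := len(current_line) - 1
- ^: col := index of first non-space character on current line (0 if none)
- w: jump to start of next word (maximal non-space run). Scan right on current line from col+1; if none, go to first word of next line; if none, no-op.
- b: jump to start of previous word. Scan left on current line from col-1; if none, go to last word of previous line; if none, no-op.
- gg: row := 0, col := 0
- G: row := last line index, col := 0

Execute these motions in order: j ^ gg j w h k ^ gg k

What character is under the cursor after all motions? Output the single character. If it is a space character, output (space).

Answer: d

Derivation:
After 1 (j): row=1 col=0 char='_'
After 2 (^): row=1 col=2 char='g'
After 3 (gg): row=0 col=0 char='d'
After 4 (j): row=1 col=0 char='_'
After 5 (w): row=1 col=2 char='g'
After 6 (h): row=1 col=1 char='_'
After 7 (k): row=0 col=1 char='o'
After 8 (^): row=0 col=0 char='d'
After 9 (gg): row=0 col=0 char='d'
After 10 (k): row=0 col=0 char='d'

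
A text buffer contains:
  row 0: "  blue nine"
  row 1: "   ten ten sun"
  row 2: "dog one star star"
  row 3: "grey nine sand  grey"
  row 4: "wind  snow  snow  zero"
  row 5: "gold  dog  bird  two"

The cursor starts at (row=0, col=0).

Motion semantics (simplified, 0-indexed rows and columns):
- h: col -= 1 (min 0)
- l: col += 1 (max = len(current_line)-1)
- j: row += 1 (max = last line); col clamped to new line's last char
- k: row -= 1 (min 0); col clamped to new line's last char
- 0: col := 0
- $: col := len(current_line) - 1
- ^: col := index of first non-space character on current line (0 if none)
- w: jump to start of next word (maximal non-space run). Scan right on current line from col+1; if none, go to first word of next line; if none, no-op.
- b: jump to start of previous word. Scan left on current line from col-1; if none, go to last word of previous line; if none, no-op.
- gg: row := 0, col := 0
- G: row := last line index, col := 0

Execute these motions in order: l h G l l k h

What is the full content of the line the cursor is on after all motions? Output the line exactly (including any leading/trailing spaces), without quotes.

After 1 (l): row=0 col=1 char='_'
After 2 (h): row=0 col=0 char='_'
After 3 (G): row=5 col=0 char='g'
After 4 (l): row=5 col=1 char='o'
After 5 (l): row=5 col=2 char='l'
After 6 (k): row=4 col=2 char='n'
After 7 (h): row=4 col=1 char='i'

Answer: wind  snow  snow  zero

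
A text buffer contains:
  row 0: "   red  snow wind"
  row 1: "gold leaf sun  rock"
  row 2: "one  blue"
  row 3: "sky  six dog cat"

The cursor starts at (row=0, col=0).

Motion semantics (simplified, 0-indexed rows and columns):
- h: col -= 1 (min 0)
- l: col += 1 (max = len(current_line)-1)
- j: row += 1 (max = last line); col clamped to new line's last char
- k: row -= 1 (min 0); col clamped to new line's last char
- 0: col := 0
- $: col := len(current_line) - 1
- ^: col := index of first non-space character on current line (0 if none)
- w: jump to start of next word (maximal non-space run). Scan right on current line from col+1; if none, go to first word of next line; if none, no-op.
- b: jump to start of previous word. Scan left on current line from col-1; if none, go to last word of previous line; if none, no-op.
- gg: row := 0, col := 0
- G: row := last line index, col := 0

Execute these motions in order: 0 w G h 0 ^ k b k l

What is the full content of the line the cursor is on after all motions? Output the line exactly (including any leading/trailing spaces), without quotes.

Answer:    red  snow wind

Derivation:
After 1 (0): row=0 col=0 char='_'
After 2 (w): row=0 col=3 char='r'
After 3 (G): row=3 col=0 char='s'
After 4 (h): row=3 col=0 char='s'
After 5 (0): row=3 col=0 char='s'
After 6 (^): row=3 col=0 char='s'
After 7 (k): row=2 col=0 char='o'
After 8 (b): row=1 col=15 char='r'
After 9 (k): row=0 col=15 char='n'
After 10 (l): row=0 col=16 char='d'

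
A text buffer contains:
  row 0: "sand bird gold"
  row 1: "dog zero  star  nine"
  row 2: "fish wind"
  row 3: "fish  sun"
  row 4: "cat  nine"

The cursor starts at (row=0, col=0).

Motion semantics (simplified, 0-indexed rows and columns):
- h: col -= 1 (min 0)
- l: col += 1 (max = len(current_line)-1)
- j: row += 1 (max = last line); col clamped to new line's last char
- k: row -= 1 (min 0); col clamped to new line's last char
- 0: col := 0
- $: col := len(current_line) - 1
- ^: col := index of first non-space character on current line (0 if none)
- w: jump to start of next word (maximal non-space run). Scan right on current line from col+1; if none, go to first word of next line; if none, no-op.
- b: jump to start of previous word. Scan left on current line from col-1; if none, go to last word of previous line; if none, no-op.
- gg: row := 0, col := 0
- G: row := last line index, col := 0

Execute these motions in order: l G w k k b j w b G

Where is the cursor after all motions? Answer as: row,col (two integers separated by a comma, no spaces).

After 1 (l): row=0 col=1 char='a'
After 2 (G): row=4 col=0 char='c'
After 3 (w): row=4 col=5 char='n'
After 4 (k): row=3 col=5 char='_'
After 5 (k): row=2 col=5 char='w'
After 6 (b): row=2 col=0 char='f'
After 7 (j): row=3 col=0 char='f'
After 8 (w): row=3 col=6 char='s'
After 9 (b): row=3 col=0 char='f'
After 10 (G): row=4 col=0 char='c'

Answer: 4,0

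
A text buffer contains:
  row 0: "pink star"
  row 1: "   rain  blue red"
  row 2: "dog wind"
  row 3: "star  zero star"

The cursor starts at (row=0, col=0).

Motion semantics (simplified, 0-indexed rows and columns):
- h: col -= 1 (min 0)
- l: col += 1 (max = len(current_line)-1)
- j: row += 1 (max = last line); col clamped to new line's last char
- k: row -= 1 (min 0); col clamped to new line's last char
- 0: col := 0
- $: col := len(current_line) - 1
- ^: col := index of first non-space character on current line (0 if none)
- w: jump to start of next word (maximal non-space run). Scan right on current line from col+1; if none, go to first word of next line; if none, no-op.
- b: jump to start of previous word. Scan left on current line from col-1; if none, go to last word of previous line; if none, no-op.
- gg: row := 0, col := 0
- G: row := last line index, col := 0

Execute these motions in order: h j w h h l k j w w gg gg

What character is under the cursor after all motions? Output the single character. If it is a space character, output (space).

Answer: p

Derivation:
After 1 (h): row=0 col=0 char='p'
After 2 (j): row=1 col=0 char='_'
After 3 (w): row=1 col=3 char='r'
After 4 (h): row=1 col=2 char='_'
After 5 (h): row=1 col=1 char='_'
After 6 (l): row=1 col=2 char='_'
After 7 (k): row=0 col=2 char='n'
After 8 (j): row=1 col=2 char='_'
After 9 (w): row=1 col=3 char='r'
After 10 (w): row=1 col=9 char='b'
After 11 (gg): row=0 col=0 char='p'
After 12 (gg): row=0 col=0 char='p'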